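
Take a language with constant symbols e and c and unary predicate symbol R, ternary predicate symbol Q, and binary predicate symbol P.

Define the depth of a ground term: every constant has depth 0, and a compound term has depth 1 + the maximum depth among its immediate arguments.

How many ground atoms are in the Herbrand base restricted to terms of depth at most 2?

First count ground terms of depth ≤ 2.
With no function symbols every ground term is a constant, so there are exactly 2 ground terms at every depth bound.
N_0 = 2
N_1 = 2
N_2 = 2
Explicitly: e, c.
So |H| = 2.
Ground atoms are formed by filling each argument slot of a predicate with a term from H, so an r-ary predicate gives |H|^r atoms:
  R: 2;  Q: 2^3 = 8;  P: 2^2 = 4
Total ground atoms: 2 + 8 + 4 = 14.

14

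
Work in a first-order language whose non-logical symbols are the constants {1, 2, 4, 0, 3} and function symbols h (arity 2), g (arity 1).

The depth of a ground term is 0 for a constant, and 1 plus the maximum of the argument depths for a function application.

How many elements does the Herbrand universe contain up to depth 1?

35

Count level by level. With function symbols h/2, g/1, the terms of depth ≤ k are the 5 constants together with each function applied to depth-≤(k−1) tuples, so N_k = 5 + N_{k-1}^2 + N_{k-1}.
N_0 = 5
N_1 = 5 + 5^2 + 5 = 35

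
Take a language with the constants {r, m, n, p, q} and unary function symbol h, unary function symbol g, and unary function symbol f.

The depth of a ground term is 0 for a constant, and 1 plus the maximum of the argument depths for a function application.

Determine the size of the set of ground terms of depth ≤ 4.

If N_k denotes the number of depth-≤k ground terms, the 5 constants give N_0 = 5, and each function symbol of arity r contributes N_{k-1}^r new terms at level k: N_k = 5 + N_{k-1} + N_{k-1} + N_{k-1}.
N_0 = 5
N_1 = 5 + 5 + 5 + 5 = 20
N_2 = 5 + 20 + 20 + 20 = 65
N_3 = 5 + 65 + 65 + 65 = 200
N_4 = 5 + 200 + 200 + 200 = 605

605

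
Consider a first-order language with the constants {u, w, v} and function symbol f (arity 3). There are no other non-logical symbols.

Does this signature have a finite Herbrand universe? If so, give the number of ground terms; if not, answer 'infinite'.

infinite

The signature has at least one function symbol (f, arity 3) and at least one constant (u).
Iterating f gives infinitely many distinct ground terms: u, f(u, u, u), f(f(u, u, u), f(u, u, u), f(u, u, u)), ...
So the Herbrand universe is infinite.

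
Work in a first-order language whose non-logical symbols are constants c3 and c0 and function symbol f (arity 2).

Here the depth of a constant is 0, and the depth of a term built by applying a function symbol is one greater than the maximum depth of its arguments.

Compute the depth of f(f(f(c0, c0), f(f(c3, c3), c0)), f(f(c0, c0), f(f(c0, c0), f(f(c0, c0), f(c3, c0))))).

5

depth(f(c0, c0)) = 1 + max(0, 0) = 1
depth(f(c3, c3)) = 1 + max(0, 0) = 1
depth(f(f(c3, c3), c0)) = 1 + max(1, 0) = 2
depth(f(f(c0, c0), f(f(c3, c3), c0))) = 1 + max(1, 2) = 3
depth(f(c3, c0)) = 1 + max(0, 0) = 1
depth(f(f(c0, c0), f(c3, c0))) = 1 + max(1, 1) = 2
depth(f(f(c0, c0), f(f(c0, c0), f(c3, c0)))) = 1 + max(1, 2) = 3
depth(f(f(c0, c0), f(f(c0, c0), f(f(c0, c0), f(c3, c0))))) = 1 + max(1, 3) = 4
depth(f(f(f(c0, c0), f(f(c3, c3), c0)), f(f(c0, c0), f(f(c0, c0), f(f(c0, c0), f(c3, c0)))))) = 1 + max(3, 4) = 5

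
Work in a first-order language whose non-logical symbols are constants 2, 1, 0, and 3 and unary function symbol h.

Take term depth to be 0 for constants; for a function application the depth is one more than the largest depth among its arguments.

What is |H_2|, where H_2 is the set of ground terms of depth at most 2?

Write N_k for the number of ground terms of depth ≤ k. A term of depth ≤ k is either a constant or a function symbol applied to arguments of depth ≤ k−1, so N_k = 4 + N_{k-1}.
N_0 = 4
N_1 = 4 + 4 = 8
N_2 = 4 + 8 = 12

12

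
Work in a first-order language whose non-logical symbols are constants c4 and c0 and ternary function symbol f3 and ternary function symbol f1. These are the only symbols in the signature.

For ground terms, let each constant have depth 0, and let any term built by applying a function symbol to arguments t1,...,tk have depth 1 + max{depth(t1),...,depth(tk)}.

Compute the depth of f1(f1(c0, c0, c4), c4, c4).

2

depth(f1(c0, c0, c4)) = 1 + max(0, 0, 0) = 1
depth(f1(f1(c0, c0, c4), c4, c4)) = 1 + max(1, 0, 0) = 2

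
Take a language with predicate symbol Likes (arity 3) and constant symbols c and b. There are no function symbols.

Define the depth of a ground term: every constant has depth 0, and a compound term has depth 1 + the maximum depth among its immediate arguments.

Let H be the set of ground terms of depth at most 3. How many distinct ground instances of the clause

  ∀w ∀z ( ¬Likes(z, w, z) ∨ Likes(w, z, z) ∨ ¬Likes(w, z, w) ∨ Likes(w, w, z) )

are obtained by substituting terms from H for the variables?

Ground terms of depth ≤ 3:
  With no function symbols every ground term is a constant, so there are exactly 2 ground terms at every depth bound.
  N_0 = 2
  N_1 = 2
  N_2 = 2
  N_3 = 2
  Explicitly: c, b.
So there are 2 ground terms available for substitution.
Each of w, z ranges independently over the available ground terms, and distinct assignments produce distinct instances.
Number of ground instances = 2^2 = 4.

4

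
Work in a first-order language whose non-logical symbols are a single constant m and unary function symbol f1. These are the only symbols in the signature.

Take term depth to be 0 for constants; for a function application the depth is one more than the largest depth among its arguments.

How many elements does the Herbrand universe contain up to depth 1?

2

If N_k denotes the number of depth-≤k ground terms, the 1 constant gives N_0 = 1, and each function symbol of arity r contributes N_{k-1}^r new terms at level k: N_k = 1 + N_{k-1}.
N_0 = 1
N_1 = 1 + 1 = 2
Explicitly: m, f1(m).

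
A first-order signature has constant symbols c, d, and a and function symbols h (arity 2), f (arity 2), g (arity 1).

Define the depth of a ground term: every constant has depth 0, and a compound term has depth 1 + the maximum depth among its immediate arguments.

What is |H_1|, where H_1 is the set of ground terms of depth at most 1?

24

Write N_k for the number of ground terms of depth ≤ k. A term of depth ≤ k is either a constant or a function symbol applied to arguments of depth ≤ k−1, so N_k = 3 + N_{k-1}^2 + N_{k-1}^2 + N_{k-1}.
N_0 = 3
N_1 = 3 + 3^2 + 3^2 + 3 = 24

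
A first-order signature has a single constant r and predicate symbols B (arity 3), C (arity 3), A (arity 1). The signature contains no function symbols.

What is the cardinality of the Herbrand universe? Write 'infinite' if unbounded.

1

There are no function symbols, so the only ground term is the single constant.
The Herbrand universe is {r}, finite with 1 element.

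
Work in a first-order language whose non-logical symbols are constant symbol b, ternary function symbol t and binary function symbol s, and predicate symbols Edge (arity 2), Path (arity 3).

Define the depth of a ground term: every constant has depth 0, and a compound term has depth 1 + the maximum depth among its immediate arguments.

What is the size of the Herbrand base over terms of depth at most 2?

52022

First count ground terms of depth ≤ 2.
Write N_k for the number of ground terms of depth ≤ k. A term of depth ≤ k is either a constant or a function symbol applied to arguments of depth ≤ k−1, so N_k = 1 + N_{k-1}^3 + N_{k-1}^2.
N_0 = 1
N_1 = 1 + 1^3 + 1^2 = 3
N_2 = 1 + 3^3 + 3^2 = 37
So |H| = 37.
A ground atom is a predicate applied to a tuple of terms from H, so the count is the sum over predicates of |H|^arity:
  Edge: 37^2 = 1369;  Path: 37^3 = 50653
Total ground atoms: 1369 + 50653 = 52022.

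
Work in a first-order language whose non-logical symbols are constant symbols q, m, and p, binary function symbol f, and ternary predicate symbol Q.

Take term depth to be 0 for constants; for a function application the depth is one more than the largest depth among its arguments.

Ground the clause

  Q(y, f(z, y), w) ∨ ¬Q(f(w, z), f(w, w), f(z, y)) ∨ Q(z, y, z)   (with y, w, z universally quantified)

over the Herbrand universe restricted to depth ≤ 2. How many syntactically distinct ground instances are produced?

Ground terms of depth ≤ 2:
  Let N_k count ground terms of depth at most k. Each non-constant term of depth ≤ k is some function symbol applied to depth-≤(k−1) arguments, giving N_k = 3 + N_{k-1}^2.
  N_0 = 3
  N_1 = 3 + 3^2 = 12
  N_2 = 3 + 12^2 = 147
So there are 147 ground terms available for substitution.
Each of y, w, z ranges independently over the available ground terms, and distinct assignments produce distinct instances.
Number of ground instances = 147^3 = 3176523.

3176523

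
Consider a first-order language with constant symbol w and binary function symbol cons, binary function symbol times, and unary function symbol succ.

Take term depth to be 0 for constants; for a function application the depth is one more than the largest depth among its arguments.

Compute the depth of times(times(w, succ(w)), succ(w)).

3

depth(succ(w)) = 1 + depth(w) = 1 + 0 = 1
depth(times(w, succ(w))) = 1 + max(0, 1) = 2
depth(times(times(w, succ(w)), succ(w))) = 1 + max(2, 1) = 3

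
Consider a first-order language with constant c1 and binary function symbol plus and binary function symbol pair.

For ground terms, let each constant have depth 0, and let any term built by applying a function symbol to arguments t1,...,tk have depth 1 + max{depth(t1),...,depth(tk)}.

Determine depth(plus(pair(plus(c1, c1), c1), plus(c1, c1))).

3

depth(plus(c1, c1)) = 1 + max(0, 0) = 1
depth(pair(plus(c1, c1), c1)) = 1 + max(1, 0) = 2
depth(plus(pair(plus(c1, c1), c1), plus(c1, c1))) = 1 + max(2, 1) = 3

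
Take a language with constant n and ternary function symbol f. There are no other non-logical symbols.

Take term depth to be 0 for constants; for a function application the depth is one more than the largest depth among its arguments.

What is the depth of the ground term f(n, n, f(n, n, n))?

2

depth(f(n, n, n)) = 1 + max(0, 0, 0) = 1
depth(f(n, n, f(n, n, n))) = 1 + max(0, 0, 1) = 2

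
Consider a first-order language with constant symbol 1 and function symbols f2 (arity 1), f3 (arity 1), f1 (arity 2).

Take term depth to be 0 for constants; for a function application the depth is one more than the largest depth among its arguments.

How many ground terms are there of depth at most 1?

Let N_k = |{terms of depth ≤ k}|. Then N_0 = 1 and N_k = 1 + N_{k-1} + N_{k-1} + N_{k-1}^2 for k ≥ 1 (one summand per function symbol, arity giving the exponent).
N_0 = 1
N_1 = 1 + 1 + 1 + 1^2 = 4
Explicitly: 1, f2(1), f3(1), f1(1, 1).

4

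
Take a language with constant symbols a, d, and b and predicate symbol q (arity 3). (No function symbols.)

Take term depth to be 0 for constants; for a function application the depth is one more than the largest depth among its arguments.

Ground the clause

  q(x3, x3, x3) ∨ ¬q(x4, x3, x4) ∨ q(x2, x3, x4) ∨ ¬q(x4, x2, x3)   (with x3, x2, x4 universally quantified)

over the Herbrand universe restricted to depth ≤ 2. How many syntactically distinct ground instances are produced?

Ground terms of depth ≤ 2:
  With no function symbols every ground term is a constant, so there are exactly 3 ground terms at every depth bound.
  N_0 = 3
  N_1 = 3
  N_2 = 3
So there are 3 ground terms available for substitution.
There are 3 variables to instantiate (x3, x2, x4), each occurring in at least one literal, so different choices give different ground instances.
Number of ground instances = 3^3 = 27.

27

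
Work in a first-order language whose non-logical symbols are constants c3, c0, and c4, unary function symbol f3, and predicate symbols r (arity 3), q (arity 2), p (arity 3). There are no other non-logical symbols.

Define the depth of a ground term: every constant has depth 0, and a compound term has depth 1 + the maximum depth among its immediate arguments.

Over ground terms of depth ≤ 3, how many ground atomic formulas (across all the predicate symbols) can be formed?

3600

First count ground terms of depth ≤ 3.
Count level by level. With function symbols f3/1, the terms of depth ≤ k are the 3 constants together with each function applied to depth-≤(k−1) tuples, so N_k = 3 + N_{k-1}.
N_0 = 3
N_1 = 3 + 3 = 6
N_2 = 3 + 6 = 9
N_3 = 3 + 9 = 12
Explicitly: c3, c0, c4, f3(c3), f3(c0), f3(c4), f3(f3(c3)), f3(f3(c0)), f3(f3(c4)), f3(f3(f3(c3))), f3(f3(f3(c0))), f3(f3(f3(c4))).
So |H| = 12.
Each predicate of arity r yields |H|^r ground atoms (one per choice of an r-tuple from H):
  r: 12^3 = 1728;  q: 12^2 = 144;  p: 12^3 = 1728
Total ground atoms: 1728 + 144 + 1728 = 3600.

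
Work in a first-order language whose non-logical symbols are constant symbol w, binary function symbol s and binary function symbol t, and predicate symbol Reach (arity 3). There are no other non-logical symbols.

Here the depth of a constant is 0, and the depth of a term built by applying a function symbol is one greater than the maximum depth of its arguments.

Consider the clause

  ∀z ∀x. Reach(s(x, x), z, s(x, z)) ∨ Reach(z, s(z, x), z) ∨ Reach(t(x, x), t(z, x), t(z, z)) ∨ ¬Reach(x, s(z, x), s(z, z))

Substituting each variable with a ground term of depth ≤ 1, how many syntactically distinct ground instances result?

Ground terms of depth ≤ 1:
  If N_k denotes the number of depth-≤k ground terms, the 1 constant gives N_0 = 1, and each function symbol of arity r contributes N_{k-1}^r new terms at level k: N_k = 1 + N_{k-1}^2 + N_{k-1}^2.
  N_0 = 1
  N_1 = 1 + 1^2 + 1^2 = 3
So there are 3 ground terms available for substitution.
There are 2 variables to instantiate (z, x), each occurring in at least one literal, so different choices give different ground instances.
Number of ground instances = 3^2 = 9.

9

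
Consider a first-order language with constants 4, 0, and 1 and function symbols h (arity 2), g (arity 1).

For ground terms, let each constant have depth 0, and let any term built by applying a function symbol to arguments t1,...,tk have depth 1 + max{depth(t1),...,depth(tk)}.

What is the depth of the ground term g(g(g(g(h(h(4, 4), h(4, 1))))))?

6

depth(h(4, 4)) = 1 + max(0, 0) = 1
depth(h(4, 1)) = 1 + max(0, 0) = 1
depth(h(h(4, 4), h(4, 1))) = 1 + max(1, 1) = 2
depth(g(h(h(4, 4), h(4, 1)))) = 1 + depth(h(h(4, 4), h(4, 1))) = 1 + 2 = 3
depth(g(g(h(h(4, 4), h(4, 1))))) = 1 + depth(g(h(h(4, 4), h(4, 1)))) = 1 + 3 = 4
depth(g(g(g(h(h(4, 4), h(4, 1)))))) = 1 + depth(g(g(h(h(4, 4), h(4, 1))))) = 1 + 4 = 5
depth(g(g(g(g(h(h(4, 4), h(4, 1))))))) = 1 + depth(g(g(g(h(h(4, 4), h(4, 1)))))) = 1 + 5 = 6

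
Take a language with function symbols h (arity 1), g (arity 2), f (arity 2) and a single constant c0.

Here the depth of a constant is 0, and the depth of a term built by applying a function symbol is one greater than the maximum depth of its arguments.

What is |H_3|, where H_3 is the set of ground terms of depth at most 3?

Let N_k = |{terms of depth ≤ k}|. Then N_0 = 1 and N_k = 1 + N_{k-1} + N_{k-1}^2 + N_{k-1}^2 for k ≥ 1 (one summand per function symbol, arity giving the exponent).
N_0 = 1
N_1 = 1 + 1 + 1^2 + 1^2 = 4
N_2 = 1 + 4 + 4^2 + 4^2 = 37
N_3 = 1 + 37 + 37^2 + 37^2 = 2776

2776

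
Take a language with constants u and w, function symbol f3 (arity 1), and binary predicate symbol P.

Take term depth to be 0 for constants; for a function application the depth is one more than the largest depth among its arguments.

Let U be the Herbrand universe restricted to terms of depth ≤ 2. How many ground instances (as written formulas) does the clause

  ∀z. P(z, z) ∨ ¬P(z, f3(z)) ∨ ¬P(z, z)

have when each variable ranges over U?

6

Ground terms of depth ≤ 2:
  If N_k denotes the number of depth-≤k ground terms, the 2 constants give N_0 = 2, and each function symbol of arity r contributes N_{k-1}^r new terms at level k: N_k = 2 + N_{k-1}.
  N_0 = 2
  N_1 = 2 + 2 = 4
  N_2 = 2 + 4 = 6
So there are 6 ground terms available for substitution.
The variable z ranges independently over the available ground terms, and distinct assignments produce distinct instances.
Number of ground instances = 6.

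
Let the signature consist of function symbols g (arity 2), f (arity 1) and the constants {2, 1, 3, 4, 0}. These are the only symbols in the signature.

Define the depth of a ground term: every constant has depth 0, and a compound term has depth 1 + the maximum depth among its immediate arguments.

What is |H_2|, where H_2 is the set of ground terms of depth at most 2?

1265

Let N_k count ground terms of depth at most k. Each non-constant term of depth ≤ k is some function symbol applied to depth-≤(k−1) arguments, giving N_k = 5 + N_{k-1}^2 + N_{k-1}.
N_0 = 5
N_1 = 5 + 5^2 + 5 = 35
N_2 = 5 + 35^2 + 35 = 1265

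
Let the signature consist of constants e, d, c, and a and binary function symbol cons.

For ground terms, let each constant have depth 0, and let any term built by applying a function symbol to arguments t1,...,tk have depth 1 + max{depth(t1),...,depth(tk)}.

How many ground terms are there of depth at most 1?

20

If N_k denotes the number of depth-≤k ground terms, the 4 constants give N_0 = 4, and each function symbol of arity r contributes N_{k-1}^r new terms at level k: N_k = 4 + N_{k-1}^2.
N_0 = 4
N_1 = 4 + 4^2 = 20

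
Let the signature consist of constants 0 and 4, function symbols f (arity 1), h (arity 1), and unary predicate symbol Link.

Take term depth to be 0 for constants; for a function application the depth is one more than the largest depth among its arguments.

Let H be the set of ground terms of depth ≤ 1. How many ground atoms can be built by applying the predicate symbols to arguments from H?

6

First count ground terms of depth ≤ 1.
Let N_k = |{terms of depth ≤ k}|. Then N_0 = 2 and N_k = 2 + N_{k-1} + N_{k-1} for k ≥ 1 (one summand per function symbol, arity giving the exponent).
N_0 = 2
N_1 = 2 + 2 + 2 = 6
So |H| = 6.
Ground atoms are formed by filling each argument slot of a predicate with a term from H, so an r-ary predicate gives |H|^r atoms:
  Link: 6
Total ground atoms: 6.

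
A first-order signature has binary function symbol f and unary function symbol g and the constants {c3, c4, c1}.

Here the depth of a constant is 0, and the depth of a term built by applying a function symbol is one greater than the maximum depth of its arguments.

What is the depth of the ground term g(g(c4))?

2

depth(g(c4)) = 1 + depth(c4) = 1 + 0 = 1
depth(g(g(c4))) = 1 + depth(g(c4)) = 1 + 1 = 2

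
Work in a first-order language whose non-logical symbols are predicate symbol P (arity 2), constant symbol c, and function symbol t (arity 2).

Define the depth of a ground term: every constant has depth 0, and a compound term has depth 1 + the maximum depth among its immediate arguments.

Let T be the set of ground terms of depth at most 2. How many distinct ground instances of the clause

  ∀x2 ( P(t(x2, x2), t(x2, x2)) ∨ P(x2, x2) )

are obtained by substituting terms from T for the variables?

Ground terms of depth ≤ 2:
  Let N_k count ground terms of depth at most k. Each non-constant term of depth ≤ k is some function symbol applied to depth-≤(k−1) arguments, giving N_k = 1 + N_{k-1}^2.
  N_0 = 1
  N_1 = 1 + 1^2 = 2
  N_2 = 1 + 2^2 = 5
So there are 5 ground terms available for substitution.
The body mentions the single quantified variable x2; since ground terms form a free algebra, no two substitutions collapse to the same formula.
Number of ground instances = 5.

5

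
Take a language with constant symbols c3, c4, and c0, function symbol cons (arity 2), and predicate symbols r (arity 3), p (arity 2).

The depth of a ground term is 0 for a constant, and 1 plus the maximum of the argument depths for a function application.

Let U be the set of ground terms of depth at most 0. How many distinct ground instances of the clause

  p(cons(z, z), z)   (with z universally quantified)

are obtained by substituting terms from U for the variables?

Ground terms of depth ≤ 0:
  Let N_k count ground terms of depth at most k. Each non-constant term of depth ≤ k is some function symbol applied to depth-≤(k−1) arguments, giving N_k = 3 + N_{k-1}^2.
  N_0 = 3
  Explicitly: c3, c4, c0.
So there are 3 ground terms available for substitution.
There is 1 variable to instantiate (z),  occurring in at least one literal, so different choices give different ground instances.
Number of ground instances = 3.

3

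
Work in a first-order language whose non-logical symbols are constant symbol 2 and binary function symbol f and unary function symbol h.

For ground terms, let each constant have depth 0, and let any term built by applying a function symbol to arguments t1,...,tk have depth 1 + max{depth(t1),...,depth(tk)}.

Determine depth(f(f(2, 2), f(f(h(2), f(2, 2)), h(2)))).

depth(f(2, 2)) = 1 + max(0, 0) = 1
depth(h(2)) = 1 + depth(2) = 1 + 0 = 1
depth(f(h(2), f(2, 2))) = 1 + max(1, 1) = 2
depth(f(f(h(2), f(2, 2)), h(2))) = 1 + max(2, 1) = 3
depth(f(f(2, 2), f(f(h(2), f(2, 2)), h(2)))) = 1 + max(1, 3) = 4

4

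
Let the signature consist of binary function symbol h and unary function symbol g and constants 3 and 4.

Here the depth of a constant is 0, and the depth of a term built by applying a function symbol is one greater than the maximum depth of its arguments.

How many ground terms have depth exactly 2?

Let N_k count ground terms of depth at most k. Each non-constant term of depth ≤ k is some function symbol applied to depth-≤(k−1) arguments, giving N_k = 2 + N_{k-1}^2 + N_{k-1}.
N_0 = 2
N_1 = 2 + 2^2 + 2 = 8
N_2 = 2 + 8^2 + 8 = 74
Terms of depth exactly 2: N_2 − N_1 = 74 − 8 = 66.

66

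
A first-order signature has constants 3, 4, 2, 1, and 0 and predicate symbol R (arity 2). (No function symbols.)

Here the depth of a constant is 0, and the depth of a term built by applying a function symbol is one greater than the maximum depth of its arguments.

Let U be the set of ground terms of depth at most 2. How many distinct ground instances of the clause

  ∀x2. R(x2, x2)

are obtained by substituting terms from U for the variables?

5

Ground terms of depth ≤ 2:
  With no function symbols every ground term is a constant, so there are exactly 5 ground terms at every depth bound.
  N_0 = 5
  N_1 = 5
  N_2 = 5
  Explicitly: 3, 4, 2, 1, 0.
So there are 5 ground terms available for substitution.
The clause has 1 distinct variable (x2), which appears in the body. In the free term algebra distinct substitutions yield syntactically distinct ground instances.
Number of ground instances = 5.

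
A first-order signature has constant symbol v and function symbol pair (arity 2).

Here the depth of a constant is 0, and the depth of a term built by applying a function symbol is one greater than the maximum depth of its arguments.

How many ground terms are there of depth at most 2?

Count level by level. With function symbols pair/2, the terms of depth ≤ k are the 1 constant together with each function applied to depth-≤(k−1) tuples, so N_k = 1 + N_{k-1}^2.
N_0 = 1
N_1 = 1 + 1^2 = 2
N_2 = 1 + 2^2 = 5

5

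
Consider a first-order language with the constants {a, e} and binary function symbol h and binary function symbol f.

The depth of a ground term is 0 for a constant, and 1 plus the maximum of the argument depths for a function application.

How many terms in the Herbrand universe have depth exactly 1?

Write N_k for the number of ground terms of depth ≤ k. A term of depth ≤ k is either a constant or a function symbol applied to arguments of depth ≤ k−1, so N_k = 2 + N_{k-1}^2 + N_{k-1}^2.
N_0 = 2
N_1 = 2 + 2^2 + 2^2 = 10
Terms of depth exactly 1: N_1 − N_0 = 10 − 2 = 8.

8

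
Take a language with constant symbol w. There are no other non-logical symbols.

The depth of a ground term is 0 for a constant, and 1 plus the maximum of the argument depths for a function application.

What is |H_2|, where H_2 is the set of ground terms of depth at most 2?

1

With no function symbols every ground term is a constant, so there is exactly 1 ground term at every depth bound.
N_0 = 1
N_1 = 1
N_2 = 1
Explicitly: w.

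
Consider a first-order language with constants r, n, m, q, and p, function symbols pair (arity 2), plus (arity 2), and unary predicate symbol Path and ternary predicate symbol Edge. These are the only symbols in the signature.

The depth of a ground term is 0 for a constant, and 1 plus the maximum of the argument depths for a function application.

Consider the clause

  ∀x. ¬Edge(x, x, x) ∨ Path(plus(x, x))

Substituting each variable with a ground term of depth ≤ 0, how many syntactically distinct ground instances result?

Ground terms of depth ≤ 0:
  Write N_k for the number of ground terms of depth ≤ k. A term of depth ≤ k is either a constant or a function symbol applied to arguments of depth ≤ k−1, so N_k = 5 + N_{k-1}^2 + N_{k-1}^2.
  N_0 = 5
So there are 5 ground terms available for substitution.
The variable x ranges independently over the available ground terms, and distinct assignments produce distinct instances.
Number of ground instances = 5.

5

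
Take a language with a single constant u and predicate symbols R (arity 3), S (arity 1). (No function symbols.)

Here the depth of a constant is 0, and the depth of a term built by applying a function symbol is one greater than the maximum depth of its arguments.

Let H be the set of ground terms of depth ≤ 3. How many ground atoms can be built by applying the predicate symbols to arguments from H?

First count ground terms of depth ≤ 3.
With no function symbols every ground term is a constant, so there is exactly 1 ground term at every depth bound.
N_0 = 1
N_1 = 1
N_2 = 1
N_3 = 1
So |H| = 1.
A ground atom is a predicate applied to a tuple of terms from H, so the count is the sum over predicates of |H|^arity:
  R: 1^3 = 1;  S: 1
Total ground atoms: 1 + 1 = 2.

2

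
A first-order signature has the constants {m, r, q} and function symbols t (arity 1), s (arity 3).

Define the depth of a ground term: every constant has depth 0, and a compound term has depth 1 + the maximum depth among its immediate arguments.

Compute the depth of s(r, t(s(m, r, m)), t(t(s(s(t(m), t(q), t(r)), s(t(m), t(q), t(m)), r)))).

depth(s(m, r, m)) = 1 + max(0, 0, 0) = 1
depth(t(s(m, r, m))) = 1 + depth(s(m, r, m)) = 1 + 1 = 2
depth(t(m)) = 1 + depth(m) = 1 + 0 = 1
depth(t(q)) = 1 + depth(q) = 1 + 0 = 1
depth(t(r)) = 1 + depth(r) = 1 + 0 = 1
depth(s(t(m), t(q), t(r))) = 1 + max(1, 1, 1) = 2
depth(s(t(m), t(q), t(m))) = 1 + max(1, 1, 1) = 2
depth(s(s(t(m), t(q), t(r)), s(t(m), t(q), t(m)), r)) = 1 + max(2, 2, 0) = 3
depth(t(s(s(t(m), t(q), t(r)), s(t(m), t(q), t(m)), r))) = 1 + depth(s(s(t(m), t(q), t(r)), s(t(m), t(q), t(m)), r)) = 1 + 3 = 4
depth(t(t(s(s(t(m), t(q), t(r)), s(t(m), t(q), t(m)), r)))) = 1 + depth(t(s(s(t(m), t(q), t(r)), s(t(m), t(q), t(m)), r))) = 1 + 4 = 5
depth(s(r, t(s(m, r, m)), t(t(s(s(t(m), t(q), t(r)), s(t(m), t(q), t(m)), r))))) = 1 + max(0, 2, 5) = 6

6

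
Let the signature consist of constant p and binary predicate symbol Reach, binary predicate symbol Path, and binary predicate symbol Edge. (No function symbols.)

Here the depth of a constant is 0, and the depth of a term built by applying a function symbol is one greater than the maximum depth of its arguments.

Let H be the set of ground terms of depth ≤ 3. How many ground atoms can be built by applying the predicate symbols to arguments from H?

3

First count ground terms of depth ≤ 3.
With no function symbols every ground term is a constant, so there is exactly 1 ground term at every depth bound.
N_0 = 1
N_1 = 1
N_2 = 1
N_3 = 1
Explicitly: p.
So |H| = 1.
A ground atom is a predicate applied to a tuple of terms from H, so the count is the sum over predicates of |H|^arity:
  Reach: 1^2 = 1;  Path: 1^2 = 1;  Edge: 1^2 = 1
Total ground atoms: 1 + 1 + 1 = 3.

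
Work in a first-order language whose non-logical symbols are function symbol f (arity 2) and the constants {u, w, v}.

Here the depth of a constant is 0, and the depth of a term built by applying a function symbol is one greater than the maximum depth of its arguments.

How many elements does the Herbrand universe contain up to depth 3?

21612

Let N_k count ground terms of depth at most k. Each non-constant term of depth ≤ k is some function symbol applied to depth-≤(k−1) arguments, giving N_k = 3 + N_{k-1}^2.
N_0 = 3
N_1 = 3 + 3^2 = 12
N_2 = 3 + 12^2 = 147
N_3 = 3 + 147^2 = 21612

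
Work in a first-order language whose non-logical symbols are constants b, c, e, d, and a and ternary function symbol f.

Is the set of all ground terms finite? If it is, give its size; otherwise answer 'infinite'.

infinite

The signature has at least one function symbol (f, arity 3) and at least one constant (b).
Iterating f gives infinitely many distinct ground terms: b, f(b, b, b), f(f(b, b, b), f(b, b, b), f(b, b, b)), ...
So the Herbrand universe is infinite.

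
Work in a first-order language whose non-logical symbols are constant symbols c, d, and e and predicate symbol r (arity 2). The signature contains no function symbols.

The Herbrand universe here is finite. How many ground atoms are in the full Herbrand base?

9

With no function symbols, the Herbrand universe is just the 3 constants.
Ground atoms per predicate: r: 3^2 = 9.
Herbrand base size = 9 = 9.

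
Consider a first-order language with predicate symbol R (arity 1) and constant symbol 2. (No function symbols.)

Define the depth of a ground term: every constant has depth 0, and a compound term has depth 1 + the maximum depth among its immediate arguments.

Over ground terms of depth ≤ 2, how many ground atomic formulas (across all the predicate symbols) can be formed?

First count ground terms of depth ≤ 2.
With no function symbols every ground term is a constant, so there is exactly 1 ground term at every depth bound.
N_0 = 1
N_1 = 1
N_2 = 1
Explicitly: 2.
So |H| = 1.
For each predicate symbol, the number of ground atoms is |H| raised to its arity; summing:
  R: 1
Total ground atoms: 1.

1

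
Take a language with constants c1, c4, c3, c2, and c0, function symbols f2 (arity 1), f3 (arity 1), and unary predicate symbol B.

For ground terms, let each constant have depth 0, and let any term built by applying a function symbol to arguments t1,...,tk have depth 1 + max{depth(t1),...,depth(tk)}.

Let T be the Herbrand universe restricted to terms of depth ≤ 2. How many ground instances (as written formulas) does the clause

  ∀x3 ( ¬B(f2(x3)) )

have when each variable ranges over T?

35

Ground terms of depth ≤ 2:
  Write N_k for the number of ground terms of depth ≤ k. A term of depth ≤ k is either a constant or a function symbol applied to arguments of depth ≤ k−1, so N_k = 5 + N_{k-1} + N_{k-1}.
  N_0 = 5
  N_1 = 5 + 5 + 5 = 15
  N_2 = 5 + 15 + 15 = 35
So there are 35 ground terms available for substitution.
The clause has 1 distinct variable (x3), which appears in the body. In the free term algebra distinct substitutions yield syntactically distinct ground instances.
Number of ground instances = 35.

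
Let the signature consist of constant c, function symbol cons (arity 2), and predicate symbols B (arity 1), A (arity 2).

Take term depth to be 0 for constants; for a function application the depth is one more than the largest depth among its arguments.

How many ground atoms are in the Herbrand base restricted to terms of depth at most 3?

702

First count ground terms of depth ≤ 3.
Write N_k for the number of ground terms of depth ≤ k. A term of depth ≤ k is either a constant or a function symbol applied to arguments of depth ≤ k−1, so N_k = 1 + N_{k-1}^2.
N_0 = 1
N_1 = 1 + 1^2 = 2
N_2 = 1 + 2^2 = 5
N_3 = 1 + 5^2 = 26
So |H| = 26.
A ground atom is a predicate applied to a tuple of terms from H, so the count is the sum over predicates of |H|^arity:
  B: 26;  A: 26^2 = 676
Total ground atoms: 26 + 676 = 702.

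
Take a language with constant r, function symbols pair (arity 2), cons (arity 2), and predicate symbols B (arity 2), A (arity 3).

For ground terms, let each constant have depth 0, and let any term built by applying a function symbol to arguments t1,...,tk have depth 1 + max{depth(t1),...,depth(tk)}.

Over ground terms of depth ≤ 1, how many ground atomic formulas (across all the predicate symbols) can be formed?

36

First count ground terms of depth ≤ 1.
If N_k denotes the number of depth-≤k ground terms, the 1 constant gives N_0 = 1, and each function symbol of arity r contributes N_{k-1}^r new terms at level k: N_k = 1 + N_{k-1}^2 + N_{k-1}^2.
N_0 = 1
N_1 = 1 + 1^2 + 1^2 = 3
Explicitly: r, pair(r, r), cons(r, r).
So |H| = 3.
A ground atom is a predicate applied to a tuple of terms from H, so the count is the sum over predicates of |H|^arity:
  B: 3^2 = 9;  A: 3^3 = 27
Total ground atoms: 9 + 27 = 36.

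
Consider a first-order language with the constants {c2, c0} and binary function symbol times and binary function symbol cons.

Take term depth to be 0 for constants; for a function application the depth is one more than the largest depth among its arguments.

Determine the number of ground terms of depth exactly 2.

Write N_k for the number of ground terms of depth ≤ k. A term of depth ≤ k is either a constant or a function symbol applied to arguments of depth ≤ k−1, so N_k = 2 + N_{k-1}^2 + N_{k-1}^2.
N_0 = 2
N_1 = 2 + 2^2 + 2^2 = 10
N_2 = 2 + 10^2 + 10^2 = 202
Terms of depth exactly 2: N_2 − N_1 = 202 − 10 = 192.

192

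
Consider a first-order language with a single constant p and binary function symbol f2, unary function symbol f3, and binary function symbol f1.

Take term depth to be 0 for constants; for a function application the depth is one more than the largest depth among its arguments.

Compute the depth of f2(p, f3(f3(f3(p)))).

4

depth(f3(p)) = 1 + depth(p) = 1 + 0 = 1
depth(f3(f3(p))) = 1 + depth(f3(p)) = 1 + 1 = 2
depth(f3(f3(f3(p)))) = 1 + depth(f3(f3(p))) = 1 + 2 = 3
depth(f2(p, f3(f3(f3(p))))) = 1 + max(0, 3) = 4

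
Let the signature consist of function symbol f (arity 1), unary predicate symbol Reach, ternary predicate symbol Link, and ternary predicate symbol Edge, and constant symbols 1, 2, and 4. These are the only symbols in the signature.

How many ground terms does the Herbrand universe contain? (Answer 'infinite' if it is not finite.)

infinite

The signature has at least one function symbol (f, arity 1) and at least one constant (1).
Iterating f gives infinitely many distinct ground terms: 1, f(1), f(f(1)), ...
So the Herbrand universe is infinite.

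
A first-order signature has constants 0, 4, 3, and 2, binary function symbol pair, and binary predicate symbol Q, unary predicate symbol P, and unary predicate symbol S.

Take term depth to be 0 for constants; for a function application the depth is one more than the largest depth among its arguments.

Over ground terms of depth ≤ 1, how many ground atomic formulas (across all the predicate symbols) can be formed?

First count ground terms of depth ≤ 1.
Count level by level. With function symbols pair/2, the terms of depth ≤ k are the 4 constants together with each function applied to depth-≤(k−1) tuples, so N_k = 4 + N_{k-1}^2.
N_0 = 4
N_1 = 4 + 4^2 = 20
So |H| = 20.
Ground atoms are formed by filling each argument slot of a predicate with a term from H, so an r-ary predicate gives |H|^r atoms:
  Q: 20^2 = 400;  P: 20;  S: 20
Total ground atoms: 400 + 20 + 20 = 440.

440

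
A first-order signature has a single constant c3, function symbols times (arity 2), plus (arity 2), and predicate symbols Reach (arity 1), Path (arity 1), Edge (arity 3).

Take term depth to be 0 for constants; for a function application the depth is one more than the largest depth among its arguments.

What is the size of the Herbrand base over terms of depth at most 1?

First count ground terms of depth ≤ 1.
Count level by level. With function symbols times/2, plus/2, the terms of depth ≤ k are the 1 constant together with each function applied to depth-≤(k−1) tuples, so N_k = 1 + N_{k-1}^2 + N_{k-1}^2.
N_0 = 1
N_1 = 1 + 1^2 + 1^2 = 3
Explicitly: c3, times(c3, c3), plus(c3, c3).
So |H| = 3.
Ground atoms are formed by filling each argument slot of a predicate with a term from H, so an r-ary predicate gives |H|^r atoms:
  Reach: 3;  Path: 3;  Edge: 3^3 = 27
Total ground atoms: 3 + 3 + 27 = 33.

33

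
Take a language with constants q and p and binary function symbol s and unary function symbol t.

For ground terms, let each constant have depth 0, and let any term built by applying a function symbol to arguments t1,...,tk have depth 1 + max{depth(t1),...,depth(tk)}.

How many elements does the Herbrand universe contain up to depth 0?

Count level by level. With function symbols s/2, t/1, the terms of depth ≤ k are the 2 constants together with each function applied to depth-≤(k−1) tuples, so N_k = 2 + N_{k-1}^2 + N_{k-1}.
N_0 = 2

2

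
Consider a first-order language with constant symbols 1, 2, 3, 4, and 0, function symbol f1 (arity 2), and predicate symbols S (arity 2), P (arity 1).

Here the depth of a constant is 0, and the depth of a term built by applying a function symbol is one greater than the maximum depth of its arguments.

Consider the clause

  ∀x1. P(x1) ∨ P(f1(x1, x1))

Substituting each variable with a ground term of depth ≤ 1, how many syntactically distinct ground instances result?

30

Ground terms of depth ≤ 1:
  If N_k denotes the number of depth-≤k ground terms, the 5 constants give N_0 = 5, and each function symbol of arity r contributes N_{k-1}^r new terms at level k: N_k = 5 + N_{k-1}^2.
  N_0 = 5
  N_1 = 5 + 5^2 = 30
So there are 30 ground terms available for substitution.
The body mentions the single quantified variable x1; since ground terms form a free algebra, no two substitutions collapse to the same formula.
Number of ground instances = 30.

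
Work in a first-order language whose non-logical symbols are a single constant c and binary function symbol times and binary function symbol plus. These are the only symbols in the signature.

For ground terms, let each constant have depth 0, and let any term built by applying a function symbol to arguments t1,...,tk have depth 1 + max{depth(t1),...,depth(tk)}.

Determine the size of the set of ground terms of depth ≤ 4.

1045459

Let N_k count ground terms of depth at most k. Each non-constant term of depth ≤ k is some function symbol applied to depth-≤(k−1) arguments, giving N_k = 1 + N_{k-1}^2 + N_{k-1}^2.
N_0 = 1
N_1 = 1 + 1^2 + 1^2 = 3
N_2 = 1 + 3^2 + 3^2 = 19
N_3 = 1 + 19^2 + 19^2 = 723
N_4 = 1 + 723^2 + 723^2 = 1045459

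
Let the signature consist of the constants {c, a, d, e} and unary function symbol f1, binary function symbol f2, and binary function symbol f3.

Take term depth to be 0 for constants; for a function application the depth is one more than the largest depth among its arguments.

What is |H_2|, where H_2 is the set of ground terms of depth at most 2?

3244

Let N_k count ground terms of depth at most k. Each non-constant term of depth ≤ k is some function symbol applied to depth-≤(k−1) arguments, giving N_k = 4 + N_{k-1} + N_{k-1}^2 + N_{k-1}^2.
N_0 = 4
N_1 = 4 + 4 + 4^2 + 4^2 = 40
N_2 = 4 + 40 + 40^2 + 40^2 = 3244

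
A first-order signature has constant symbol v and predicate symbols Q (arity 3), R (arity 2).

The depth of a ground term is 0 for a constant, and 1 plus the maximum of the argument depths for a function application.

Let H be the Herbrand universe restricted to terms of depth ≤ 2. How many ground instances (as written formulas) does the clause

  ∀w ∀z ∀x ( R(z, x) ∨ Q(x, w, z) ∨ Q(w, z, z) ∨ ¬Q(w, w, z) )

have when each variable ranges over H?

Ground terms of depth ≤ 2:
  With no function symbols every ground term is a constant, so there is exactly 1 ground term at every depth bound.
  N_0 = 1
  N_1 = 1
  N_2 = 1
  Explicitly: v.
So there is exactly 1 ground term available for substitution.
The clause has 3 distinct variables (w, z, x), each appearing in the body. In the free term algebra distinct substitutions yield syntactically distinct ground instances.
Number of ground instances = 1^3 = 1.

1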